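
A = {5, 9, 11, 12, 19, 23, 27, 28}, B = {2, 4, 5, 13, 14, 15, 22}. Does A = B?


Two sets are equal iff they have exactly the same elements.
A = {5, 9, 11, 12, 19, 23, 27, 28}
B = {2, 4, 5, 13, 14, 15, 22}
Differences: {2, 4, 9, 11, 12, 13, 14, 15, 19, 22, 23, 27, 28}
A ≠ B

No, A ≠ B


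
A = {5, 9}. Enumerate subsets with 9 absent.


A subset of A that omits 9 is a subset of A \ {9}, so there are 2^(n-1) = 2^1 = 2 of them.
Subsets excluding 9: ∅, {5}

Subsets excluding 9 (2 total): ∅, {5}


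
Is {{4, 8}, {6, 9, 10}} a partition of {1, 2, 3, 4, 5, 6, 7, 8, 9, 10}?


A partition requires: (1) non-empty parts, (2) pairwise disjoint, (3) union = U
Parts: {4, 8}, {6, 9, 10}
Union of parts: {4, 6, 8, 9, 10}
U = {1, 2, 3, 4, 5, 6, 7, 8, 9, 10}
All non-empty? True
Pairwise disjoint? True
Covers U? False

No, not a valid partition


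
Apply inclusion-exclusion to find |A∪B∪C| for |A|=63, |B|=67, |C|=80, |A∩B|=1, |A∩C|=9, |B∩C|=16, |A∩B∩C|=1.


|A∪B∪C| = |A|+|B|+|C| - |A∩B|-|A∩C|-|B∩C| + |A∩B∩C|
= 63+67+80 - 1-9-16 + 1
= 210 - 26 + 1
= 185

|A ∪ B ∪ C| = 185


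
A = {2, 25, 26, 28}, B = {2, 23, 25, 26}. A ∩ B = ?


A ∩ B = elements in both A and B
A = {2, 25, 26, 28}
B = {2, 23, 25, 26}
A ∩ B = {2, 25, 26}

A ∩ B = {2, 25, 26}


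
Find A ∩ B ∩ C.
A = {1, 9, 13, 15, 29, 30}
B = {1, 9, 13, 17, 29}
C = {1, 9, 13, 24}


A ∩ B = {1, 9, 13, 29}
(A ∩ B) ∩ C = {1, 9, 13}

A ∩ B ∩ C = {1, 9, 13}


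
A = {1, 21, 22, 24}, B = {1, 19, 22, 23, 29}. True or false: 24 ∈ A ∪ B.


A = {1, 21, 22, 24}, B = {1, 19, 22, 23, 29}
A ∪ B = all elements in A or B
A ∪ B = {1, 19, 21, 22, 23, 24, 29}
Checking if 24 ∈ A ∪ B
24 is in A ∪ B → True

24 ∈ A ∪ B


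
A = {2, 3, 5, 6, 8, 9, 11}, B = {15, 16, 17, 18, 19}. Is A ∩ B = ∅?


Disjoint means A ∩ B = ∅.
A ∩ B = ∅
A ∩ B = ∅, so A and B are disjoint.

Yes, A and B are disjoint


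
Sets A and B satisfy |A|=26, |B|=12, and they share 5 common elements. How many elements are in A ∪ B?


|A ∪ B| = |A| + |B| - |A ∩ B|
= 26 + 12 - 5
= 33

|A ∪ B| = 33


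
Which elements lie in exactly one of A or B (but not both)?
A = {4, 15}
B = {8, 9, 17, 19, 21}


A △ B = (A \ B) ∪ (B \ A) = elements in exactly one of A or B
A \ B = {4, 15}
B \ A = {8, 9, 17, 19, 21}
A △ B = {4, 8, 9, 15, 17, 19, 21}

A △ B = {4, 8, 9, 15, 17, 19, 21}


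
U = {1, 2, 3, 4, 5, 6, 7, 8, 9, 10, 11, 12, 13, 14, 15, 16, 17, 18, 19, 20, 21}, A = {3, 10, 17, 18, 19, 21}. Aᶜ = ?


Aᶜ = U \ A = elements in U but not in A
U = {1, 2, 3, 4, 5, 6, 7, 8, 9, 10, 11, 12, 13, 14, 15, 16, 17, 18, 19, 20, 21}
A = {3, 10, 17, 18, 19, 21}
Aᶜ = {1, 2, 4, 5, 6, 7, 8, 9, 11, 12, 13, 14, 15, 16, 20}

Aᶜ = {1, 2, 4, 5, 6, 7, 8, 9, 11, 12, 13, 14, 15, 16, 20}


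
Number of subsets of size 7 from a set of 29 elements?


C(n,k) = n! / (k!(n-k)!)
C(29,7) = 29! / (7!22!)
= 1560780

C(29,7) = 1560780


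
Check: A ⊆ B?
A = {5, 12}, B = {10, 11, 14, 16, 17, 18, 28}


A ⊆ B means every element of A is in B.
Elements in A not in B: {5, 12}
So A ⊄ B.

No, A ⊄ B


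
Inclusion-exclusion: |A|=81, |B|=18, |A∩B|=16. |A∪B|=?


|A ∪ B| = |A| + |B| - |A ∩ B|
= 81 + 18 - 16
= 83

|A ∪ B| = 83


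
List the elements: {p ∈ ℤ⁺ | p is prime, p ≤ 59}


Checking each candidate:
Condition: primes ≤ 59
Result = {2, 3, 5, 7, 11, 13, 17, 19, 23, 29, 31, 37, 41, 43, 47, 53, 59}

{2, 3, 5, 7, 11, 13, 17, 19, 23, 29, 31, 37, 41, 43, 47, 53, 59}


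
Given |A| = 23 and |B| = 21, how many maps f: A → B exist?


Each of |A| = 23 inputs maps to any of |B| = 21 outputs.
# functions = |B|^|A| = 21^23
= 2576580875108218291929075869661

Number of functions = 2576580875108218291929075869661


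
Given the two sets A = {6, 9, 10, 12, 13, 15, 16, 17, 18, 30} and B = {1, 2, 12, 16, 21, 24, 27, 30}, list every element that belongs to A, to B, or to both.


A ∪ B = all elements in A or B (or both)
A = {6, 9, 10, 12, 13, 15, 16, 17, 18, 30}
B = {1, 2, 12, 16, 21, 24, 27, 30}
A ∪ B = {1, 2, 6, 9, 10, 12, 13, 15, 16, 17, 18, 21, 24, 27, 30}

A ∪ B = {1, 2, 6, 9, 10, 12, 13, 15, 16, 17, 18, 21, 24, 27, 30}


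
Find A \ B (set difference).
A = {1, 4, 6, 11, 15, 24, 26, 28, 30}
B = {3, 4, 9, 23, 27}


A \ B = elements in A but not in B
A = {1, 4, 6, 11, 15, 24, 26, 28, 30}
B = {3, 4, 9, 23, 27}
Remove from A any elements in B
A \ B = {1, 6, 11, 15, 24, 26, 28, 30}

A \ B = {1, 6, 11, 15, 24, 26, 28, 30}


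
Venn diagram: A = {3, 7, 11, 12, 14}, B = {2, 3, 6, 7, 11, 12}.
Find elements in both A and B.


A = {3, 7, 11, 12, 14}
B = {2, 3, 6, 7, 11, 12}
Region: in both A and B
Elements: {3, 7, 11, 12}

Elements in both A and B: {3, 7, 11, 12}


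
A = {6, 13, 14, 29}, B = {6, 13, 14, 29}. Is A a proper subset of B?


A ⊂ B requires: A ⊆ B AND A ≠ B.
A ⊆ B? Yes
A = B? Yes
A = B, so A is not a PROPER subset.

No, A is not a proper subset of B


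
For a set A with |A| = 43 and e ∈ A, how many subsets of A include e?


Subsets of A containing e correspond to subsets of A \ {e}, which has 42 elements.
Count = 2^(n-1) = 2^42
= 4398046511104

Number of subsets containing e = 4398046511104


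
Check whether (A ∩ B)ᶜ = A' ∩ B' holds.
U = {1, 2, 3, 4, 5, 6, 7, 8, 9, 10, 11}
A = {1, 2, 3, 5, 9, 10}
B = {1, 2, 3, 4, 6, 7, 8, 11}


LHS: A ∩ B = {1, 2, 3}
(A ∩ B)' = U \ (A ∩ B) = {4, 5, 6, 7, 8, 9, 10, 11}
A' = {4, 6, 7, 8, 11}, B' = {5, 9, 10}
Claimed RHS: A' ∩ B' = ∅
Identity is INVALID: LHS = {4, 5, 6, 7, 8, 9, 10, 11} but the RHS claimed here equals ∅. The correct form is (A ∩ B)' = A' ∪ B'.

Identity is invalid: (A ∩ B)' = {4, 5, 6, 7, 8, 9, 10, 11} but A' ∩ B' = ∅. The correct De Morgan law is (A ∩ B)' = A' ∪ B'.


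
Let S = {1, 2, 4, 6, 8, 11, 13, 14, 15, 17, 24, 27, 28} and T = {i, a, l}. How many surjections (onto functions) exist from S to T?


n = |S| = 13, k = |T| = 3. Surjections via inclusion-exclusion:
S(n,k) = Σ(-1)^i × C(k,i) × (k-i)^n, i=0 to k
i=0: (-1)^0×C(3,0)×3^13 = 1594323
i=1: (-1)^1×C(3,1)×2^13 = -24576
i=2: (-1)^2×C(3,2)×1^13 = 3
i=3: (-1)^3×C(3,3)×0^13 = 0
Total = 1569750

Number of surjections = 1569750


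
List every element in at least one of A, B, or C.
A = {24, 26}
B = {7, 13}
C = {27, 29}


A ∪ B = {7, 13, 24, 26}
(A ∪ B) ∪ C = {7, 13, 24, 26, 27, 29}

A ∪ B ∪ C = {7, 13, 24, 26, 27, 29}


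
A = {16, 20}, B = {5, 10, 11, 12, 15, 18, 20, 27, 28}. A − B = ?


A \ B = elements in A but not in B
A = {16, 20}
B = {5, 10, 11, 12, 15, 18, 20, 27, 28}
Remove from A any elements in B
A \ B = {16}

A \ B = {16}


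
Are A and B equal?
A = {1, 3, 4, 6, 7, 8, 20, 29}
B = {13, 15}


Two sets are equal iff they have exactly the same elements.
A = {1, 3, 4, 6, 7, 8, 20, 29}
B = {13, 15}
Differences: {1, 3, 4, 6, 7, 8, 13, 15, 20, 29}
A ≠ B

No, A ≠ B


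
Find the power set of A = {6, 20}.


|A| = 2, so |P(A)| = 2^2 = 4
Enumerate subsets by cardinality (0 to 2):
∅, {6}, {20}, {6, 20}

P(A) has 4 subsets: ∅, {6}, {20}, {6, 20}


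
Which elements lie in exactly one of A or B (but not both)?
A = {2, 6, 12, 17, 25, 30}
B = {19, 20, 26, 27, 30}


A △ B = (A \ B) ∪ (B \ A) = elements in exactly one of A or B
A \ B = {2, 6, 12, 17, 25}
B \ A = {19, 20, 26, 27}
A △ B = {2, 6, 12, 17, 19, 20, 25, 26, 27}

A △ B = {2, 6, 12, 17, 19, 20, 25, 26, 27}


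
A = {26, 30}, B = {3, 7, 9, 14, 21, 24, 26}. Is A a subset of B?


A ⊆ B means every element of A is in B.
Elements in A not in B: {30}
So A ⊄ B.

No, A ⊄ B


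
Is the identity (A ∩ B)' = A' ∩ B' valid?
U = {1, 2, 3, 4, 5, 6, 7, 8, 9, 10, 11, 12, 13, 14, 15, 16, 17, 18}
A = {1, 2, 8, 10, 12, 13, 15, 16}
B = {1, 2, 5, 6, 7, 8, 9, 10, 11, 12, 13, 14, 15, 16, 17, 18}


LHS: A ∩ B = {1, 2, 8, 10, 12, 13, 15, 16}
(A ∩ B)' = U \ (A ∩ B) = {3, 4, 5, 6, 7, 9, 11, 14, 17, 18}
A' = {3, 4, 5, 6, 7, 9, 11, 14, 17, 18}, B' = {3, 4}
Claimed RHS: A' ∩ B' = {3, 4}
Identity is INVALID: LHS = {3, 4, 5, 6, 7, 9, 11, 14, 17, 18} but the RHS claimed here equals {3, 4}. The correct form is (A ∩ B)' = A' ∪ B'.

Identity is invalid: (A ∩ B)' = {3, 4, 5, 6, 7, 9, 11, 14, 17, 18} but A' ∩ B' = {3, 4}. The correct De Morgan law is (A ∩ B)' = A' ∪ B'.


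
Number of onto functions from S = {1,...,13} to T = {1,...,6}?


n = |S| = 13, k = |T| = 6. Surjections via inclusion-exclusion:
S(n,k) = Σ(-1)^i × C(k,i) × (k-i)^n, i=0 to k
i=0: (-1)^0×C(6,0)×6^13 = 13060694016
i=1: (-1)^1×C(6,1)×5^13 = -7324218750
i=2: (-1)^2×C(6,2)×4^13 = 1006632960
i=3: (-1)^3×C(6,3)×3^13 = -31886460
i=4: (-1)^4×C(6,4)×2^13 = 122880
i=5: (-1)^5×C(6,5)×1^13 = -6
i=6: (-1)^6×C(6,6)×0^13 = 0
Total = 6711344640

Number of surjections = 6711344640


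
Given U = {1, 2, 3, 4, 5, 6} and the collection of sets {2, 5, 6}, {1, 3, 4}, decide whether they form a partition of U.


A partition requires: (1) non-empty parts, (2) pairwise disjoint, (3) union = U
Parts: {2, 5, 6}, {1, 3, 4}
Union of parts: {1, 2, 3, 4, 5, 6}
U = {1, 2, 3, 4, 5, 6}
All non-empty? True
Pairwise disjoint? True
Covers U? True

Yes, valid partition


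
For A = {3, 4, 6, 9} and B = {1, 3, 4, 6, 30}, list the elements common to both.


A ∩ B = elements in both A and B
A = {3, 4, 6, 9}
B = {1, 3, 4, 6, 30}
A ∩ B = {3, 4, 6}

A ∩ B = {3, 4, 6}


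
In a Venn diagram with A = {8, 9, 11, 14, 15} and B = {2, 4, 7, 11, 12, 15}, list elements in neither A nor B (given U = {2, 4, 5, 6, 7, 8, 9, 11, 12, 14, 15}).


A = {8, 9, 11, 14, 15}
B = {2, 4, 7, 11, 12, 15}
Region: in neither A nor B (given U = {2, 4, 5, 6, 7, 8, 9, 11, 12, 14, 15})
Elements: {5, 6}

Elements in neither A nor B (given U = {2, 4, 5, 6, 7, 8, 9, 11, 12, 14, 15}): {5, 6}


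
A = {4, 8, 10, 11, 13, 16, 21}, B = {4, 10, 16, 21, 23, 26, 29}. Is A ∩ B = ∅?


Disjoint means A ∩ B = ∅.
A ∩ B = {4, 10, 16, 21}
A ∩ B ≠ ∅, so A and B are NOT disjoint.

No, A and B are not disjoint (A ∩ B = {4, 10, 16, 21})


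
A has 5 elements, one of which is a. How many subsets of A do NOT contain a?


Subsets of A avoiding a are subsets of A \ {a}, which has 4 elements.
Count = 2^(n-1) = 2^4
= 16

Number of subsets avoiding a = 16


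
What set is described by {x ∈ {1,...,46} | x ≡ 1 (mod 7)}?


Checking each candidate:
Condition: x in {1,...,46} with x ≡ 1 (mod 7)
Result = {1, 8, 15, 22, 29, 36, 43}

{1, 8, 15, 22, 29, 36, 43}


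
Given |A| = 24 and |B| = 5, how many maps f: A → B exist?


Each of |A| = 24 inputs maps to any of |B| = 5 outputs.
# functions = |B|^|A| = 5^24
= 59604644775390625

Number of functions = 59604644775390625


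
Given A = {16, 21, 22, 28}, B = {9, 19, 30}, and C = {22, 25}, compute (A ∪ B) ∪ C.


A ∪ B = {9, 16, 19, 21, 22, 28, 30}
(A ∪ B) ∪ C = {9, 16, 19, 21, 22, 25, 28, 30}

A ∪ B ∪ C = {9, 16, 19, 21, 22, 25, 28, 30}


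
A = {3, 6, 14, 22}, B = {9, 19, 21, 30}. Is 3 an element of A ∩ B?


A = {3, 6, 14, 22}, B = {9, 19, 21, 30}
A ∩ B = elements in both A and B
A ∩ B = ∅
Checking if 3 ∈ A ∩ B
3 is not in A ∩ B → False

3 ∉ A ∩ B


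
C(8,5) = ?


C(n,k) = n! / (k!(n-k)!)
C(8,5) = 8! / (5!3!)
= 56

C(8,5) = 56


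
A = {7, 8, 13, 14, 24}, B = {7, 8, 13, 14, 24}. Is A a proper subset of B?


A ⊂ B requires: A ⊆ B AND A ≠ B.
A ⊆ B? Yes
A = B? Yes
A = B, so A is not a PROPER subset.

No, A is not a proper subset of B


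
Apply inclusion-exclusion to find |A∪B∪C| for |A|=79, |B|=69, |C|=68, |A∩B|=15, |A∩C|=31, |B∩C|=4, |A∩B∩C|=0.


|A∪B∪C| = |A|+|B|+|C| - |A∩B|-|A∩C|-|B∩C| + |A∩B∩C|
= 79+69+68 - 15-31-4 + 0
= 216 - 50 + 0
= 166

|A ∪ B ∪ C| = 166


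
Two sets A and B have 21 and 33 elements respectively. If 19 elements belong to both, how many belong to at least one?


|A ∪ B| = |A| + |B| - |A ∩ B|
= 21 + 33 - 19
= 35

|A ∪ B| = 35


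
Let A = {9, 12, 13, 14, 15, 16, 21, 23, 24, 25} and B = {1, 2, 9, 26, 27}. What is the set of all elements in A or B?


A ∪ B = all elements in A or B (or both)
A = {9, 12, 13, 14, 15, 16, 21, 23, 24, 25}
B = {1, 2, 9, 26, 27}
A ∪ B = {1, 2, 9, 12, 13, 14, 15, 16, 21, 23, 24, 25, 26, 27}

A ∪ B = {1, 2, 9, 12, 13, 14, 15, 16, 21, 23, 24, 25, 26, 27}


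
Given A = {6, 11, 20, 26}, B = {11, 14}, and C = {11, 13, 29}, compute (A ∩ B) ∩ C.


A ∩ B = {11}
(A ∩ B) ∩ C = {11}

A ∩ B ∩ C = {11}


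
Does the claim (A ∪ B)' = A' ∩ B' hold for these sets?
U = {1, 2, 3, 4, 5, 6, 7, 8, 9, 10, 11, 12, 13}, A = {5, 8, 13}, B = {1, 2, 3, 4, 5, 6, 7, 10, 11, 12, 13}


LHS: A ∪ B = {1, 2, 3, 4, 5, 6, 7, 8, 10, 11, 12, 13}
(A ∪ B)' = U \ (A ∪ B) = {9}
A' = {1, 2, 3, 4, 6, 7, 9, 10, 11, 12}, B' = {8, 9}
Claimed RHS: A' ∩ B' = {9}
Identity is VALID: LHS = RHS = {9} ✓

Identity is valid. (A ∪ B)' = A' ∩ B' = {9}


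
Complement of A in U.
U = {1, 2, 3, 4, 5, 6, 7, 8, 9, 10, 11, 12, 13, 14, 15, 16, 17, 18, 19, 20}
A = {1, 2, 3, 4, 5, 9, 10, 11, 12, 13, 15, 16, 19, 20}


Aᶜ = U \ A = elements in U but not in A
U = {1, 2, 3, 4, 5, 6, 7, 8, 9, 10, 11, 12, 13, 14, 15, 16, 17, 18, 19, 20}
A = {1, 2, 3, 4, 5, 9, 10, 11, 12, 13, 15, 16, 19, 20}
Aᶜ = {6, 7, 8, 14, 17, 18}

Aᶜ = {6, 7, 8, 14, 17, 18}


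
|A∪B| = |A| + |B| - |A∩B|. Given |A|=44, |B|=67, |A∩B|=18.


|A ∪ B| = |A| + |B| - |A ∩ B|
= 44 + 67 - 18
= 93

|A ∪ B| = 93


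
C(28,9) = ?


C(n,k) = n! / (k!(n-k)!)
C(28,9) = 28! / (9!19!)
= 6906900

C(28,9) = 6906900


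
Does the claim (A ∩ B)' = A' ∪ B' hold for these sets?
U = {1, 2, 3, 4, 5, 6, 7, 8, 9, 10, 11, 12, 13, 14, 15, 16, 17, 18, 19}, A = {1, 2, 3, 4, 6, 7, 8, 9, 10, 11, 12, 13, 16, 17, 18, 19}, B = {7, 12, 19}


LHS: A ∩ B = {7, 12, 19}
(A ∩ B)' = U \ (A ∩ B) = {1, 2, 3, 4, 5, 6, 8, 9, 10, 11, 13, 14, 15, 16, 17, 18}
A' = {5, 14, 15}, B' = {1, 2, 3, 4, 5, 6, 8, 9, 10, 11, 13, 14, 15, 16, 17, 18}
Claimed RHS: A' ∪ B' = {1, 2, 3, 4, 5, 6, 8, 9, 10, 11, 13, 14, 15, 16, 17, 18}
Identity is VALID: LHS = RHS = {1, 2, 3, 4, 5, 6, 8, 9, 10, 11, 13, 14, 15, 16, 17, 18} ✓

Identity is valid. (A ∩ B)' = A' ∪ B' = {1, 2, 3, 4, 5, 6, 8, 9, 10, 11, 13, 14, 15, 16, 17, 18}


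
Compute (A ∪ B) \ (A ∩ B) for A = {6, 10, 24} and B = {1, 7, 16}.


A △ B = (A \ B) ∪ (B \ A) = elements in exactly one of A or B
A \ B = {6, 10, 24}
B \ A = {1, 7, 16}
A △ B = {1, 6, 7, 10, 16, 24}

A △ B = {1, 6, 7, 10, 16, 24}


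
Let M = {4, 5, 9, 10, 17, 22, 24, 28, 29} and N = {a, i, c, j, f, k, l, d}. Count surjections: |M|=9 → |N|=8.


n = |M| = 9, k = |N| = 8. Surjections via inclusion-exclusion:
S(n,k) = Σ(-1)^i × C(k,i) × (k-i)^n, i=0 to k
i=0: (-1)^0×C(8,0)×8^9 = 134217728
i=1: (-1)^1×C(8,1)×7^9 = -322828856
i=2: (-1)^2×C(8,2)×6^9 = 282175488
i=3: (-1)^3×C(8,3)×5^9 = -109375000
i=4: (-1)^4×C(8,4)×4^9 = 18350080
i=5: (-1)^5×C(8,5)×3^9 = -1102248
i=6: (-1)^6×C(8,6)×2^9 = 14336
i=7: (-1)^7×C(8,7)×1^9 = -8
i=8: (-1)^8×C(8,8)×0^9 = 0
Total = 1451520

Number of surjections = 1451520


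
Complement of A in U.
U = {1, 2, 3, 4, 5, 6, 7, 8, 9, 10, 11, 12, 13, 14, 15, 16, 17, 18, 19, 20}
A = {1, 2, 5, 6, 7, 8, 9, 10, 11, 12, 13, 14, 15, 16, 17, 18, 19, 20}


Aᶜ = U \ A = elements in U but not in A
U = {1, 2, 3, 4, 5, 6, 7, 8, 9, 10, 11, 12, 13, 14, 15, 16, 17, 18, 19, 20}
A = {1, 2, 5, 6, 7, 8, 9, 10, 11, 12, 13, 14, 15, 16, 17, 18, 19, 20}
Aᶜ = {3, 4}

Aᶜ = {3, 4}


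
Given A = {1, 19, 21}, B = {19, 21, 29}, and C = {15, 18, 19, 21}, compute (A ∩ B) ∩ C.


A ∩ B = {19, 21}
(A ∩ B) ∩ C = {19, 21}

A ∩ B ∩ C = {19, 21}


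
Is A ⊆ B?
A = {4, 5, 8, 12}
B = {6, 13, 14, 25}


A ⊆ B means every element of A is in B.
Elements in A not in B: {4, 5, 8, 12}
So A ⊄ B.

No, A ⊄ B


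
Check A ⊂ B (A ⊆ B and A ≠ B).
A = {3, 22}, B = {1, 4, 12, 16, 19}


A ⊂ B requires: A ⊆ B AND A ≠ B.
A ⊆ B? No
A ⊄ B, so A is not a proper subset.

No, A is not a proper subset of B


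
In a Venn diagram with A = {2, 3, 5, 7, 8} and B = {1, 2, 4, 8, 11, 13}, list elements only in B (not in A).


A = {2, 3, 5, 7, 8}
B = {1, 2, 4, 8, 11, 13}
Region: only in B (not in A)
Elements: {1, 4, 11, 13}

Elements only in B (not in A): {1, 4, 11, 13}


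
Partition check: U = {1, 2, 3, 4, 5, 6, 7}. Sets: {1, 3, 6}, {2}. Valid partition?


A partition requires: (1) non-empty parts, (2) pairwise disjoint, (3) union = U
Parts: {1, 3, 6}, {2}
Union of parts: {1, 2, 3, 6}
U = {1, 2, 3, 4, 5, 6, 7}
All non-empty? True
Pairwise disjoint? True
Covers U? False

No, not a valid partition


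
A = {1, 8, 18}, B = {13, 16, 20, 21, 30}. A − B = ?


A \ B = elements in A but not in B
A = {1, 8, 18}
B = {13, 16, 20, 21, 30}
Remove from A any elements in B
A \ B = {1, 8, 18}

A \ B = {1, 8, 18}


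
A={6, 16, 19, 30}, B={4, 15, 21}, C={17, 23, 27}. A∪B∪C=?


A ∪ B = {4, 6, 15, 16, 19, 21, 30}
(A ∪ B) ∪ C = {4, 6, 15, 16, 17, 19, 21, 23, 27, 30}

A ∪ B ∪ C = {4, 6, 15, 16, 17, 19, 21, 23, 27, 30}


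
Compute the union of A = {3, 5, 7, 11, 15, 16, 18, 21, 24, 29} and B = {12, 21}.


A ∪ B = all elements in A or B (or both)
A = {3, 5, 7, 11, 15, 16, 18, 21, 24, 29}
B = {12, 21}
A ∪ B = {3, 5, 7, 11, 12, 15, 16, 18, 21, 24, 29}

A ∪ B = {3, 5, 7, 11, 12, 15, 16, 18, 21, 24, 29}


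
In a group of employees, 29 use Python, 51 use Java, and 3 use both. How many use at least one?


|A ∪ B| = |A| + |B| - |A ∩ B|
= 29 + 51 - 3
= 77

|A ∪ B| = 77


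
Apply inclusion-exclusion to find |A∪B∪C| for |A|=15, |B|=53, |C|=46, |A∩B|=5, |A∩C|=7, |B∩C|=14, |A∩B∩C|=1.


|A∪B∪C| = |A|+|B|+|C| - |A∩B|-|A∩C|-|B∩C| + |A∩B∩C|
= 15+53+46 - 5-7-14 + 1
= 114 - 26 + 1
= 89

|A ∪ B ∪ C| = 89


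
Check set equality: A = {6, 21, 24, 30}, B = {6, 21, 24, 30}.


Two sets are equal iff they have exactly the same elements.
A = {6, 21, 24, 30}
B = {6, 21, 24, 30}
Same elements → A = B

Yes, A = B


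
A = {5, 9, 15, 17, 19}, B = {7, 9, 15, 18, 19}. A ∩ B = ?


A ∩ B = elements in both A and B
A = {5, 9, 15, 17, 19}
B = {7, 9, 15, 18, 19}
A ∩ B = {9, 15, 19}

A ∩ B = {9, 15, 19}


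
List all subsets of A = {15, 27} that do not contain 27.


A subset of A that omits 27 is a subset of A \ {27}, so there are 2^(n-1) = 2^1 = 2 of them.
Subsets excluding 27: ∅, {15}

Subsets excluding 27 (2 total): ∅, {15}


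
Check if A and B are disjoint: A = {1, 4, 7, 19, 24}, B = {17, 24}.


Disjoint means A ∩ B = ∅.
A ∩ B = {24}
A ∩ B ≠ ∅, so A and B are NOT disjoint.

No, A and B are not disjoint (A ∩ B = {24})


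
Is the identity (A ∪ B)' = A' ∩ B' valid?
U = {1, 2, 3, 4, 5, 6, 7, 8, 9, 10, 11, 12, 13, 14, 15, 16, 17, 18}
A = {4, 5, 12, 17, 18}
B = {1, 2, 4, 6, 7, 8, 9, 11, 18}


LHS: A ∪ B = {1, 2, 4, 5, 6, 7, 8, 9, 11, 12, 17, 18}
(A ∪ B)' = U \ (A ∪ B) = {3, 10, 13, 14, 15, 16}
A' = {1, 2, 3, 6, 7, 8, 9, 10, 11, 13, 14, 15, 16}, B' = {3, 5, 10, 12, 13, 14, 15, 16, 17}
Claimed RHS: A' ∩ B' = {3, 10, 13, 14, 15, 16}
Identity is VALID: LHS = RHS = {3, 10, 13, 14, 15, 16} ✓

Identity is valid. (A ∪ B)' = A' ∩ B' = {3, 10, 13, 14, 15, 16}


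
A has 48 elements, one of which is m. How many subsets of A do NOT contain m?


Subsets of A avoiding m are subsets of A \ {m}, which has 47 elements.
Count = 2^(n-1) = 2^47
= 140737488355328

Number of subsets avoiding m = 140737488355328


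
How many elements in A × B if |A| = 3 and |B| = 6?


|A × B| = |A| × |B|
= 3 × 6
= 18

|A × B| = 18


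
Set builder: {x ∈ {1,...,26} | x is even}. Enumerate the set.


Checking each candidate:
Condition: even numbers in {1,...,26}
Result = {2, 4, 6, 8, 10, 12, 14, 16, 18, 20, 22, 24, 26}

{2, 4, 6, 8, 10, 12, 14, 16, 18, 20, 22, 24, 26}


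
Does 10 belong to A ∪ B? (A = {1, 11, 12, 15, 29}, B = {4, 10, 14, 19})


A = {1, 11, 12, 15, 29}, B = {4, 10, 14, 19}
A ∪ B = all elements in A or B
A ∪ B = {1, 4, 10, 11, 12, 14, 15, 19, 29}
Checking if 10 ∈ A ∪ B
10 is in A ∪ B → True

10 ∈ A ∪ B


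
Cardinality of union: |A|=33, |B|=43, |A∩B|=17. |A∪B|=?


|A ∪ B| = |A| + |B| - |A ∩ B|
= 33 + 43 - 17
= 59

|A ∪ B| = 59


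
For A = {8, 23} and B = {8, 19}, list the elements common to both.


A ∩ B = elements in both A and B
A = {8, 23}
B = {8, 19}
A ∩ B = {8}

A ∩ B = {8}


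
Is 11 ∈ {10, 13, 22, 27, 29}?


A = {10, 13, 22, 27, 29}
Checking if 11 is in A
11 is not in A → False

11 ∉ A


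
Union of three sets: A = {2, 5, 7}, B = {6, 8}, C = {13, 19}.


A ∪ B = {2, 5, 6, 7, 8}
(A ∪ B) ∪ C = {2, 5, 6, 7, 8, 13, 19}

A ∪ B ∪ C = {2, 5, 6, 7, 8, 13, 19}


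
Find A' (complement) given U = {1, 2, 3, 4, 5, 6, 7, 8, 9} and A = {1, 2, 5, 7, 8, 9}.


Aᶜ = U \ A = elements in U but not in A
U = {1, 2, 3, 4, 5, 6, 7, 8, 9}
A = {1, 2, 5, 7, 8, 9}
Aᶜ = {3, 4, 6}

Aᶜ = {3, 4, 6}


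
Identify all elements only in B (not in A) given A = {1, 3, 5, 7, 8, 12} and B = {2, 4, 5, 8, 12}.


A = {1, 3, 5, 7, 8, 12}
B = {2, 4, 5, 8, 12}
Region: only in B (not in A)
Elements: {2, 4}

Elements only in B (not in A): {2, 4}


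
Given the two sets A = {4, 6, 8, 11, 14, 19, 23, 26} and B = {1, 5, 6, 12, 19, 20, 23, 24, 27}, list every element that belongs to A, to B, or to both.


A ∪ B = all elements in A or B (or both)
A = {4, 6, 8, 11, 14, 19, 23, 26}
B = {1, 5, 6, 12, 19, 20, 23, 24, 27}
A ∪ B = {1, 4, 5, 6, 8, 11, 12, 14, 19, 20, 23, 24, 26, 27}

A ∪ B = {1, 4, 5, 6, 8, 11, 12, 14, 19, 20, 23, 24, 26, 27}


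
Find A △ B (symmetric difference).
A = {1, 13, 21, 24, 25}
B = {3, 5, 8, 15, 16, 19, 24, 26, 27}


A △ B = (A \ B) ∪ (B \ A) = elements in exactly one of A or B
A \ B = {1, 13, 21, 25}
B \ A = {3, 5, 8, 15, 16, 19, 26, 27}
A △ B = {1, 3, 5, 8, 13, 15, 16, 19, 21, 25, 26, 27}

A △ B = {1, 3, 5, 8, 13, 15, 16, 19, 21, 25, 26, 27}


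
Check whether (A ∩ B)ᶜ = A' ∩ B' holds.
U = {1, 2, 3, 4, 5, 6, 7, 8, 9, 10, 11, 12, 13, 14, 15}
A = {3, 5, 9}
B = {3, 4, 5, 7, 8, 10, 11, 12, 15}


LHS: A ∩ B = {3, 5}
(A ∩ B)' = U \ (A ∩ B) = {1, 2, 4, 6, 7, 8, 9, 10, 11, 12, 13, 14, 15}
A' = {1, 2, 4, 6, 7, 8, 10, 11, 12, 13, 14, 15}, B' = {1, 2, 6, 9, 13, 14}
Claimed RHS: A' ∩ B' = {1, 2, 6, 13, 14}
Identity is INVALID: LHS = {1, 2, 4, 6, 7, 8, 9, 10, 11, 12, 13, 14, 15} but the RHS claimed here equals {1, 2, 6, 13, 14}. The correct form is (A ∩ B)' = A' ∪ B'.

Identity is invalid: (A ∩ B)' = {1, 2, 4, 6, 7, 8, 9, 10, 11, 12, 13, 14, 15} but A' ∩ B' = {1, 2, 6, 13, 14}. The correct De Morgan law is (A ∩ B)' = A' ∪ B'.


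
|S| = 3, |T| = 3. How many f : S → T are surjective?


n = |S| = 3, k = |T| = 3. Surjections via inclusion-exclusion:
S(n,k) = Σ(-1)^i × C(k,i) × (k-i)^n, i=0 to k
i=0: (-1)^0×C(3,0)×3^3 = 27
i=1: (-1)^1×C(3,1)×2^3 = -24
i=2: (-1)^2×C(3,2)×1^3 = 3
i=3: (-1)^3×C(3,3)×0^3 = 0
Total = 6

Number of surjections = 6


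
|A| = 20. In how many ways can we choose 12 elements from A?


C(n,k) = n! / (k!(n-k)!)
C(20,12) = 20! / (12!8!)
= 125970

C(20,12) = 125970


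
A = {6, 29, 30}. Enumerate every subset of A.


|A| = 3, so |P(A)| = 2^3 = 8
Enumerate subsets by cardinality (0 to 3):
∅, {6}, {29}, {30}, {6, 29}, {6, 30}, {29, 30}, {6, 29, 30}

P(A) has 8 subsets: ∅, {6}, {29}, {30}, {6, 29}, {6, 30}, {29, 30}, {6, 29, 30}


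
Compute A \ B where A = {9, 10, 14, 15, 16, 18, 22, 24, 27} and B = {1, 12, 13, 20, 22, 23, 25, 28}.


A \ B = elements in A but not in B
A = {9, 10, 14, 15, 16, 18, 22, 24, 27}
B = {1, 12, 13, 20, 22, 23, 25, 28}
Remove from A any elements in B
A \ B = {9, 10, 14, 15, 16, 18, 24, 27}

A \ B = {9, 10, 14, 15, 16, 18, 24, 27}


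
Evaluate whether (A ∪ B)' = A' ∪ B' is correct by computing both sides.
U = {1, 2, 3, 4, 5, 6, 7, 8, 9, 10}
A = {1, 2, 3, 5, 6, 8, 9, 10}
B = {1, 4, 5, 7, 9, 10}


LHS: A ∪ B = {1, 2, 3, 4, 5, 6, 7, 8, 9, 10}
(A ∪ B)' = U \ (A ∪ B) = ∅
A' = {4, 7}, B' = {2, 3, 6, 8}
Claimed RHS: A' ∪ B' = {2, 3, 4, 6, 7, 8}
Identity is INVALID: LHS = ∅ but the RHS claimed here equals {2, 3, 4, 6, 7, 8}. The correct form is (A ∪ B)' = A' ∩ B'.

Identity is invalid: (A ∪ B)' = ∅ but A' ∪ B' = {2, 3, 4, 6, 7, 8}. The correct De Morgan law is (A ∪ B)' = A' ∩ B'.


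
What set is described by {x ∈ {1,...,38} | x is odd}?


Checking each candidate:
Condition: odd numbers in {1,...,38}
Result = {1, 3, 5, 7, 9, 11, 13, 15, 17, 19, 21, 23, 25, 27, 29, 31, 33, 35, 37}

{1, 3, 5, 7, 9, 11, 13, 15, 17, 19, 21, 23, 25, 27, 29, 31, 33, 35, 37}


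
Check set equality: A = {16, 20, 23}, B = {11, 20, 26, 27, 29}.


Two sets are equal iff they have exactly the same elements.
A = {16, 20, 23}
B = {11, 20, 26, 27, 29}
Differences: {11, 16, 23, 26, 27, 29}
A ≠ B

No, A ≠ B


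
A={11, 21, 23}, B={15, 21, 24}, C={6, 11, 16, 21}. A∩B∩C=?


A ∩ B = {21}
(A ∩ B) ∩ C = {21}

A ∩ B ∩ C = {21}


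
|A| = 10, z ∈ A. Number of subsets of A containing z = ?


Subsets of A containing z correspond to subsets of A \ {z}, which has 9 elements.
Count = 2^(n-1) = 2^9
= 512

Number of subsets containing z = 512


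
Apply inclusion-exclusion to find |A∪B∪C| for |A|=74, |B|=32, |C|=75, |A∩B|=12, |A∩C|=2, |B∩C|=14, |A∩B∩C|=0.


|A∪B∪C| = |A|+|B|+|C| - |A∩B|-|A∩C|-|B∩C| + |A∩B∩C|
= 74+32+75 - 12-2-14 + 0
= 181 - 28 + 0
= 153

|A ∪ B ∪ C| = 153


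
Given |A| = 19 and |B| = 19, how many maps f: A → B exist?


Each of |A| = 19 inputs maps to any of |B| = 19 outputs.
# functions = |B|^|A| = 19^19
= 1978419655660313589123979

Number of functions = 1978419655660313589123979


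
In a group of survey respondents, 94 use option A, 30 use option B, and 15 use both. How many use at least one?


|A ∪ B| = |A| + |B| - |A ∩ B|
= 94 + 30 - 15
= 109

|A ∪ B| = 109


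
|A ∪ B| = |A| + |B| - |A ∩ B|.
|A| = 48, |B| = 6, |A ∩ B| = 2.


|A ∪ B| = |A| + |B| - |A ∩ B|
= 48 + 6 - 2
= 52

|A ∪ B| = 52


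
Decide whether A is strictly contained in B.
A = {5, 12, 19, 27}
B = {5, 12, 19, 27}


A ⊂ B requires: A ⊆ B AND A ≠ B.
A ⊆ B? Yes
A = B? Yes
A = B, so A is not a PROPER subset.

No, A is not a proper subset of B


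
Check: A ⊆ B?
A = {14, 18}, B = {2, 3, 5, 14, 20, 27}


A ⊆ B means every element of A is in B.
Elements in A not in B: {18}
So A ⊄ B.

No, A ⊄ B


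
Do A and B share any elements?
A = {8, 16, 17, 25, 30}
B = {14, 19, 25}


Disjoint means A ∩ B = ∅.
A ∩ B = {25}
A ∩ B ≠ ∅, so A and B are NOT disjoint.

Yes — A and B share the element(s) of A ∩ B = {25}, so they are not disjoint


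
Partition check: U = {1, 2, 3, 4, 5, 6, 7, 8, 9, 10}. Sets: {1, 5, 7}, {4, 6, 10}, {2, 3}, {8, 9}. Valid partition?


A partition requires: (1) non-empty parts, (2) pairwise disjoint, (3) union = U
Parts: {1, 5, 7}, {4, 6, 10}, {2, 3}, {8, 9}
Union of parts: {1, 2, 3, 4, 5, 6, 7, 8, 9, 10}
U = {1, 2, 3, 4, 5, 6, 7, 8, 9, 10}
All non-empty? True
Pairwise disjoint? True
Covers U? True

Yes, valid partition


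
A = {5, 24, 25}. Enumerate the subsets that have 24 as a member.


A subset of A contains 24 iff the remaining 2 elements form any subset of A \ {24}.
Count: 2^(n-1) = 2^2 = 4
Subsets containing 24: {24}, {5, 24}, {24, 25}, {5, 24, 25}

Subsets containing 24 (4 total): {24}, {5, 24}, {24, 25}, {5, 24, 25}


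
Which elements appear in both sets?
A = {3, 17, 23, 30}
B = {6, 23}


A ∩ B = elements in both A and B
A = {3, 17, 23, 30}
B = {6, 23}
A ∩ B = {23}

A ∩ B = {23}


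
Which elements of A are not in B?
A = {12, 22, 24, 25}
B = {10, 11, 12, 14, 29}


A \ B = elements in A but not in B
A = {12, 22, 24, 25}
B = {10, 11, 12, 14, 29}
Remove from A any elements in B
A \ B = {22, 24, 25}

A \ B = {22, 24, 25}


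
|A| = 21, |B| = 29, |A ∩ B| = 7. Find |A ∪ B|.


|A ∪ B| = |A| + |B| - |A ∩ B|
= 21 + 29 - 7
= 43

|A ∪ B| = 43


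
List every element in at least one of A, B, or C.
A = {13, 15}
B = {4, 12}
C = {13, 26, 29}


A ∪ B = {4, 12, 13, 15}
(A ∪ B) ∪ C = {4, 12, 13, 15, 26, 29}

A ∪ B ∪ C = {4, 12, 13, 15, 26, 29}


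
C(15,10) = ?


C(n,k) = n! / (k!(n-k)!)
C(15,10) = 15! / (10!5!)
= 3003

C(15,10) = 3003


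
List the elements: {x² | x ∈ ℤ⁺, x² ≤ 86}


Checking each candidate:
Condition: positive perfect squares ≤ 86
Result = {1, 4, 9, 16, 25, 36, 49, 64, 81}

{1, 4, 9, 16, 25, 36, 49, 64, 81}


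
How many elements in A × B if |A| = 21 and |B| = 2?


|A × B| = |A| × |B|
= 21 × 2
= 42

|A × B| = 42


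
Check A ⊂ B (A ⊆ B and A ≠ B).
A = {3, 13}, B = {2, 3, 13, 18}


A ⊂ B requires: A ⊆ B AND A ≠ B.
A ⊆ B? Yes
A = B? No
A ⊂ B: Yes (A is a proper subset of B)

Yes, A ⊂ B


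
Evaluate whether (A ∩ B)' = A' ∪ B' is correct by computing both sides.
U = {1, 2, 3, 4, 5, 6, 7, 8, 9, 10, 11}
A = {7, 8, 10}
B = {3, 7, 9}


LHS: A ∩ B = {7}
(A ∩ B)' = U \ (A ∩ B) = {1, 2, 3, 4, 5, 6, 8, 9, 10, 11}
A' = {1, 2, 3, 4, 5, 6, 9, 11}, B' = {1, 2, 4, 5, 6, 8, 10, 11}
Claimed RHS: A' ∪ B' = {1, 2, 3, 4, 5, 6, 8, 9, 10, 11}
Identity is VALID: LHS = RHS = {1, 2, 3, 4, 5, 6, 8, 9, 10, 11} ✓

Identity is valid. (A ∩ B)' = A' ∪ B' = {1, 2, 3, 4, 5, 6, 8, 9, 10, 11}


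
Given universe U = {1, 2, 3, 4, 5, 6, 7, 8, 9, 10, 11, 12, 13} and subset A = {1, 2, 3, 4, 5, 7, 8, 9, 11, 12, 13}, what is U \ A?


Aᶜ = U \ A = elements in U but not in A
U = {1, 2, 3, 4, 5, 6, 7, 8, 9, 10, 11, 12, 13}
A = {1, 2, 3, 4, 5, 7, 8, 9, 11, 12, 13}
Aᶜ = {6, 10}

Aᶜ = {6, 10}


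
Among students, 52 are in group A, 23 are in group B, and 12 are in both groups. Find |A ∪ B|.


|A ∪ B| = |A| + |B| - |A ∩ B|
= 52 + 23 - 12
= 63

|A ∪ B| = 63


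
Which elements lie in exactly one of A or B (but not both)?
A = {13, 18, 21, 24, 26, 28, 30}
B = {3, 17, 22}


A △ B = (A \ B) ∪ (B \ A) = elements in exactly one of A or B
A \ B = {13, 18, 21, 24, 26, 28, 30}
B \ A = {3, 17, 22}
A △ B = {3, 13, 17, 18, 21, 22, 24, 26, 28, 30}

A △ B = {3, 13, 17, 18, 21, 22, 24, 26, 28, 30}


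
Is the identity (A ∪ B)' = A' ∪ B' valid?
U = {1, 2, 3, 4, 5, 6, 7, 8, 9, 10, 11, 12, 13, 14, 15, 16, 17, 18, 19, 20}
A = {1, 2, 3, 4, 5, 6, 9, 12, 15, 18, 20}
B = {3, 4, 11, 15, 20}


LHS: A ∪ B = {1, 2, 3, 4, 5, 6, 9, 11, 12, 15, 18, 20}
(A ∪ B)' = U \ (A ∪ B) = {7, 8, 10, 13, 14, 16, 17, 19}
A' = {7, 8, 10, 11, 13, 14, 16, 17, 19}, B' = {1, 2, 5, 6, 7, 8, 9, 10, 12, 13, 14, 16, 17, 18, 19}
Claimed RHS: A' ∪ B' = {1, 2, 5, 6, 7, 8, 9, 10, 11, 12, 13, 14, 16, 17, 18, 19}
Identity is INVALID: LHS = {7, 8, 10, 13, 14, 16, 17, 19} but the RHS claimed here equals {1, 2, 5, 6, 7, 8, 9, 10, 11, 12, 13, 14, 16, 17, 18, 19}. The correct form is (A ∪ B)' = A' ∩ B'.

Identity is invalid: (A ∪ B)' = {7, 8, 10, 13, 14, 16, 17, 19} but A' ∪ B' = {1, 2, 5, 6, 7, 8, 9, 10, 11, 12, 13, 14, 16, 17, 18, 19}. The correct De Morgan law is (A ∪ B)' = A' ∩ B'.


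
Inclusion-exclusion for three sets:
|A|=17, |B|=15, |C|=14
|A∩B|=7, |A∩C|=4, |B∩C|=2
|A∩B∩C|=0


|A∪B∪C| = |A|+|B|+|C| - |A∩B|-|A∩C|-|B∩C| + |A∩B∩C|
= 17+15+14 - 7-4-2 + 0
= 46 - 13 + 0
= 33

|A ∪ B ∪ C| = 33


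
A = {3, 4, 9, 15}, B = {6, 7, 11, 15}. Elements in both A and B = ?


A = {3, 4, 9, 15}
B = {6, 7, 11, 15}
Region: in both A and B
Elements: {15}

Elements in both A and B: {15}


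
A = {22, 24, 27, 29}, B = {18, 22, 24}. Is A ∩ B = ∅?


Disjoint means A ∩ B = ∅.
A ∩ B = {22, 24}
A ∩ B ≠ ∅, so A and B are NOT disjoint.

No, A and B are not disjoint (A ∩ B = {22, 24})


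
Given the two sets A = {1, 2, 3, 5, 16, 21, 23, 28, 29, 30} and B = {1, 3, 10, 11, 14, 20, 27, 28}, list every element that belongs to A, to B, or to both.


A ∪ B = all elements in A or B (or both)
A = {1, 2, 3, 5, 16, 21, 23, 28, 29, 30}
B = {1, 3, 10, 11, 14, 20, 27, 28}
A ∪ B = {1, 2, 3, 5, 10, 11, 14, 16, 20, 21, 23, 27, 28, 29, 30}

A ∪ B = {1, 2, 3, 5, 10, 11, 14, 16, 20, 21, 23, 27, 28, 29, 30}


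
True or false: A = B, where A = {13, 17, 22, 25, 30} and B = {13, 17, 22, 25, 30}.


Two sets are equal iff they have exactly the same elements.
A = {13, 17, 22, 25, 30}
B = {13, 17, 22, 25, 30}
Same elements → A = B

Yes, A = B


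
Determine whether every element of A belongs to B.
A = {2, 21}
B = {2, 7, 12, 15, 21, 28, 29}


A ⊆ B means every element of A is in B.
All elements of A are in B.
So A ⊆ B.

Yes, A ⊆ B


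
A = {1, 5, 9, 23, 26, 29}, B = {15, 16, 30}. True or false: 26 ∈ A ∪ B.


A = {1, 5, 9, 23, 26, 29}, B = {15, 16, 30}
A ∪ B = all elements in A or B
A ∪ B = {1, 5, 9, 15, 16, 23, 26, 29, 30}
Checking if 26 ∈ A ∪ B
26 is in A ∪ B → True

26 ∈ A ∪ B


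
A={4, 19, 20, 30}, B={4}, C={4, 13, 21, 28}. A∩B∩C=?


A ∩ B = {4}
(A ∩ B) ∩ C = {4}

A ∩ B ∩ C = {4}


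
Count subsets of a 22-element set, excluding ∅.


Total subsets = 2^n = 2^22 = 4194304
Non-empty subsets exclude the empty set: 2^n - 1
= 4194304 - 1
= 4194303

Number of non-empty subsets = 4194303


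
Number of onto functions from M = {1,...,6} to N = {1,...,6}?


n = |M| = 6, k = |N| = 6. Surjections via inclusion-exclusion:
S(n,k) = Σ(-1)^i × C(k,i) × (k-i)^n, i=0 to k
i=0: (-1)^0×C(6,0)×6^6 = 46656
i=1: (-1)^1×C(6,1)×5^6 = -93750
i=2: (-1)^2×C(6,2)×4^6 = 61440
i=3: (-1)^3×C(6,3)×3^6 = -14580
i=4: (-1)^4×C(6,4)×2^6 = 960
i=5: (-1)^5×C(6,5)×1^6 = -6
i=6: (-1)^6×C(6,6)×0^6 = 0
Total = 720

Number of surjections = 720


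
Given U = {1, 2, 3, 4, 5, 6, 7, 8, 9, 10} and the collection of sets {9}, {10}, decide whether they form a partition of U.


A partition requires: (1) non-empty parts, (2) pairwise disjoint, (3) union = U
Parts: {9}, {10}
Union of parts: {9, 10}
U = {1, 2, 3, 4, 5, 6, 7, 8, 9, 10}
All non-empty? True
Pairwise disjoint? True
Covers U? False

No, not a valid partition


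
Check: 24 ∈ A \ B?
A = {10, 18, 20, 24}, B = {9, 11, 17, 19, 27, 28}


A = {10, 18, 20, 24}, B = {9, 11, 17, 19, 27, 28}
A \ B = elements in A but not in B
A \ B = {10, 18, 20, 24}
Checking if 24 ∈ A \ B
24 is in A \ B → True

24 ∈ A \ B


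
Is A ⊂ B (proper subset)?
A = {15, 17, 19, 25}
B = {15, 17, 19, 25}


A ⊂ B requires: A ⊆ B AND A ≠ B.
A ⊆ B? Yes
A = B? Yes
A = B, so A is not a PROPER subset.

No, A is not a proper subset of B


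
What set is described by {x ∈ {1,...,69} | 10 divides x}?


Checking each candidate:
Condition: multiples of 10 in {1,...,69}
Result = {10, 20, 30, 40, 50, 60}

{10, 20, 30, 40, 50, 60}


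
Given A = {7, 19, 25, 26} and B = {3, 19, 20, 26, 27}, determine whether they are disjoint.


Disjoint means A ∩ B = ∅.
A ∩ B = {19, 26}
A ∩ B ≠ ∅, so A and B are NOT disjoint.

No, A and B are not disjoint (A ∩ B = {19, 26})


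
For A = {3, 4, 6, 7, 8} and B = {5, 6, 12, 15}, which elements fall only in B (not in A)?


A = {3, 4, 6, 7, 8}
B = {5, 6, 12, 15}
Region: only in B (not in A)
Elements: {5, 12, 15}

Elements only in B (not in A): {5, 12, 15}


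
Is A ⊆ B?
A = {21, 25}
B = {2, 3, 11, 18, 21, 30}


A ⊆ B means every element of A is in B.
Elements in A not in B: {25}
So A ⊄ B.

No, A ⊄ B


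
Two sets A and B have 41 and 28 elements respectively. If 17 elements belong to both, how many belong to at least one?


|A ∪ B| = |A| + |B| - |A ∩ B|
= 41 + 28 - 17
= 52

|A ∪ B| = 52


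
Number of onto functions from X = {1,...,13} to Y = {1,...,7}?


n = |X| = 13, k = |Y| = 7. Surjections via inclusion-exclusion:
S(n,k) = Σ(-1)^i × C(k,i) × (k-i)^n, i=0 to k
i=0: (-1)^0×C(7,0)×7^13 = 96889010407
i=1: (-1)^1×C(7,1)×6^13 = -91424858112
i=2: (-1)^2×C(7,2)×5^13 = 25634765625
i=3: (-1)^3×C(7,3)×4^13 = -2348810240
i=4: (-1)^4×C(7,4)×3^13 = 55801305
i=5: (-1)^5×C(7,5)×2^13 = -172032
i=6: (-1)^6×C(7,6)×1^13 = 7
i=7: (-1)^7×C(7,7)×0^13 = 0
Total = 28805736960

Number of surjections = 28805736960


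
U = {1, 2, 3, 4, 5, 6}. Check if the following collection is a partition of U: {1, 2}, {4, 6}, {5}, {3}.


A partition requires: (1) non-empty parts, (2) pairwise disjoint, (3) union = U
Parts: {1, 2}, {4, 6}, {5}, {3}
Union of parts: {1, 2, 3, 4, 5, 6}
U = {1, 2, 3, 4, 5, 6}
All non-empty? True
Pairwise disjoint? True
Covers U? True

Yes, valid partition


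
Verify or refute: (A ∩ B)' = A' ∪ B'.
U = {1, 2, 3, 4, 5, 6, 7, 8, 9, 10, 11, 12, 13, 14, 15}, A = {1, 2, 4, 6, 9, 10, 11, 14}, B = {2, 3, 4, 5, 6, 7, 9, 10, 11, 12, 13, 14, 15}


LHS: A ∩ B = {2, 4, 6, 9, 10, 11, 14}
(A ∩ B)' = U \ (A ∩ B) = {1, 3, 5, 7, 8, 12, 13, 15}
A' = {3, 5, 7, 8, 12, 13, 15}, B' = {1, 8}
Claimed RHS: A' ∪ B' = {1, 3, 5, 7, 8, 12, 13, 15}
Identity is VALID: LHS = RHS = {1, 3, 5, 7, 8, 12, 13, 15} ✓

Identity is valid. (A ∩ B)' = A' ∪ B' = {1, 3, 5, 7, 8, 12, 13, 15}


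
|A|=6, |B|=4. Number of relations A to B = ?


A relation from A to B is any subset of A × B.
|A × B| = 6 × 4 = 24
# relations = 2^|A × B| = 2^24 = 16777216

Number of relations = 16777216


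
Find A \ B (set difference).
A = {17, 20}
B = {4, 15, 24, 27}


A \ B = elements in A but not in B
A = {17, 20}
B = {4, 15, 24, 27}
Remove from A any elements in B
A \ B = {17, 20}

A \ B = {17, 20}


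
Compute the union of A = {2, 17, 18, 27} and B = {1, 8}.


A ∪ B = all elements in A or B (or both)
A = {2, 17, 18, 27}
B = {1, 8}
A ∪ B = {1, 2, 8, 17, 18, 27}

A ∪ B = {1, 2, 8, 17, 18, 27}


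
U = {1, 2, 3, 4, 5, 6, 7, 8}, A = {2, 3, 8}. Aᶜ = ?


Aᶜ = U \ A = elements in U but not in A
U = {1, 2, 3, 4, 5, 6, 7, 8}
A = {2, 3, 8}
Aᶜ = {1, 4, 5, 6, 7}

Aᶜ = {1, 4, 5, 6, 7}


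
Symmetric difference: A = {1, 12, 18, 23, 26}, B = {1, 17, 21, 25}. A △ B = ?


A △ B = (A \ B) ∪ (B \ A) = elements in exactly one of A or B
A \ B = {12, 18, 23, 26}
B \ A = {17, 21, 25}
A △ B = {12, 17, 18, 21, 23, 25, 26}

A △ B = {12, 17, 18, 21, 23, 25, 26}


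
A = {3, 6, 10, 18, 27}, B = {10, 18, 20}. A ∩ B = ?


A ∩ B = elements in both A and B
A = {3, 6, 10, 18, 27}
B = {10, 18, 20}
A ∩ B = {10, 18}

A ∩ B = {10, 18}


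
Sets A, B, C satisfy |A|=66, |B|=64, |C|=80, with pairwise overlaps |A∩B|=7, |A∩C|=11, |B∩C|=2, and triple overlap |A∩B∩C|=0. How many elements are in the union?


|A∪B∪C| = |A|+|B|+|C| - |A∩B|-|A∩C|-|B∩C| + |A∩B∩C|
= 66+64+80 - 7-11-2 + 0
= 210 - 20 + 0
= 190

|A ∪ B ∪ C| = 190


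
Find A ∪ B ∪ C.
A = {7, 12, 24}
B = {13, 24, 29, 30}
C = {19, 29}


A ∪ B = {7, 12, 13, 24, 29, 30}
(A ∪ B) ∪ C = {7, 12, 13, 19, 24, 29, 30}

A ∪ B ∪ C = {7, 12, 13, 19, 24, 29, 30}


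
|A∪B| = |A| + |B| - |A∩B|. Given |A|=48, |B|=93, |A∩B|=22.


|A ∪ B| = |A| + |B| - |A ∩ B|
= 48 + 93 - 22
= 119

|A ∪ B| = 119


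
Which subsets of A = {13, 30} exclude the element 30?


A subset of A that omits 30 is a subset of A \ {30}, so there are 2^(n-1) = 2^1 = 2 of them.
Subsets excluding 30: ∅, {13}

Subsets excluding 30 (2 total): ∅, {13}


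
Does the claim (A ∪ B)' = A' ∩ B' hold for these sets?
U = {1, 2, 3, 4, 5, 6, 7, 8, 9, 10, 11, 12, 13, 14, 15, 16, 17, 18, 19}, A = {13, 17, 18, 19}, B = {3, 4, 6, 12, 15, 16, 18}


LHS: A ∪ B = {3, 4, 6, 12, 13, 15, 16, 17, 18, 19}
(A ∪ B)' = U \ (A ∪ B) = {1, 2, 5, 7, 8, 9, 10, 11, 14}
A' = {1, 2, 3, 4, 5, 6, 7, 8, 9, 10, 11, 12, 14, 15, 16}, B' = {1, 2, 5, 7, 8, 9, 10, 11, 13, 14, 17, 19}
Claimed RHS: A' ∩ B' = {1, 2, 5, 7, 8, 9, 10, 11, 14}
Identity is VALID: LHS = RHS = {1, 2, 5, 7, 8, 9, 10, 11, 14} ✓

Identity is valid. (A ∪ B)' = A' ∩ B' = {1, 2, 5, 7, 8, 9, 10, 11, 14}
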